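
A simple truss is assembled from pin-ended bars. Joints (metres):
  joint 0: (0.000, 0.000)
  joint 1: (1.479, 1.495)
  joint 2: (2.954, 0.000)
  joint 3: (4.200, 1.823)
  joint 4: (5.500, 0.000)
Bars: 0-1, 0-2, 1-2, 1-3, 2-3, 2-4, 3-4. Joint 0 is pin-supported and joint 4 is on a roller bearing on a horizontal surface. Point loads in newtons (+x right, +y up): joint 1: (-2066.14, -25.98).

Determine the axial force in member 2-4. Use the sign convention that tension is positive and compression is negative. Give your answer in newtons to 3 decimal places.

N=5 nodes, M=7 members, R=3 reactions → 2N=10, M+R=10
member 0 (0-1): L=2.1030, (cx,cy)=(0.7033,0.7109)
member 1 (0-2): L=2.9540, (cx,cy)=(1.0000,0.0000)
member 2 (1-2): L=2.1002, (cx,cy)=(0.7023,-0.7119)
member 3 (1-3): L=2.7407, (cx,cy)=(0.9928,0.1197)
member 4 (2-3): L=2.2081, (cx,cy)=(0.5643,0.8256)
member 5 (2-4): L=2.5460, (cx,cy)=(1.0000,0.0000)
member 6 (3-4): L=2.2390, (cx,cy)=(0.5806,-0.8142)
solve A·x = −loads:
  F[0-1] = -816.7219 N (compression)
  F[0-2] = -1491.7457 N (compression)
  F[1-2] = +922.0795 N (tension)
  F[1-3] = +850.2533 N (tension)
  F[2-3] = -795.0538 N (compression)
  F[2-4] = -395.5110 N (compression)
  F[3-4] = +681.2058 N (tension)
  Rx@0 = +2066.1400 N
  Ry@0 = +580.6082 N
  Ry@4 = -554.6282 N

-395.511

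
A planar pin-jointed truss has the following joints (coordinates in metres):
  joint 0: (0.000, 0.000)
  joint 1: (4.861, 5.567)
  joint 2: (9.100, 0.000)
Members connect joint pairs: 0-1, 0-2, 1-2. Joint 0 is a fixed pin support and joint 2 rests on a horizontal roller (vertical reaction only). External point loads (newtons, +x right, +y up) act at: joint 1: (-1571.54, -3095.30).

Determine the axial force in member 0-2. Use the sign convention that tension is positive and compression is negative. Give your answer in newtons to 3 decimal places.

N=3 nodes, M=3 members, R=3 reactions → 2N=6, M+R=6
member 0 (0-1): L=7.3906, (cx,cy)=(0.6577,0.7533)
member 1 (0-2): L=9.1000, (cx,cy)=(1.0000,0.0000)
member 2 (1-2): L=6.9972, (cx,cy)=(0.6058,-0.7956)
solve A·x = −loads:
  F[0-1] = -3190.5097 N (compression)
  F[0-2] = +526.9487 N (tension)
  F[1-2] = -869.8178 N (compression)
  Rx@0 = +1571.5400 N
  Ry@0 = +2403.2681 N
  Ry@2 = +692.0319 N

526.949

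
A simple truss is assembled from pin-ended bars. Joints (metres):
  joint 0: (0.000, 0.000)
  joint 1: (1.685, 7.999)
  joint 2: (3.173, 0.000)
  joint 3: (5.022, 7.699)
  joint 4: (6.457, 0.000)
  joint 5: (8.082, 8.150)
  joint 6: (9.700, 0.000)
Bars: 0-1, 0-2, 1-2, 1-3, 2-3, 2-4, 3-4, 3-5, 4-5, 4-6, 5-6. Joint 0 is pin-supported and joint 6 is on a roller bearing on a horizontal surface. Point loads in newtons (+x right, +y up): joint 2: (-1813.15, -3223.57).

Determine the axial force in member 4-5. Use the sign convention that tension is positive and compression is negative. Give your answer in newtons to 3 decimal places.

1140.197

N=7 nodes, M=11 members, R=3 reactions → 2N=14, M+R=14
member 0 (0-1): L=8.1745, (cx,cy)=(0.2061,0.9785)
member 1 (0-2): L=3.1730, (cx,cy)=(1.0000,0.0000)
member 2 (1-2): L=8.1362, (cx,cy)=(0.1829,-0.9831)
member 3 (1-3): L=3.3505, (cx,cy)=(0.9960,-0.0895)
member 4 (2-3): L=7.9179, (cx,cy)=(0.2335,0.9724)
member 5 (2-4): L=3.2840, (cx,cy)=(1.0000,0.0000)
member 6 (3-4): L=7.8316, (cx,cy)=(0.1832,-0.9831)
member 7 (3-5): L=3.0931, (cx,cy)=(0.9893,0.1458)
member 8 (4-5): L=8.3104, (cx,cy)=(0.1955,0.9807)
member 9 (4-6): L=3.2430, (cx,cy)=(1.0000,0.0000)
member 10 (5-6): L=8.3091, (cx,cy)=(0.1947,-0.9809)
solve A·x = −loads:
  F[0-1] = -2216.7004 N (compression)
  F[0-2] = -1356.2268 N (compression)
  F[1-2] = +2286.3267 N (tension)
  F[1-3] = -878.5890 N (compression)
  F[2-3] = +1003.5505 N (tension)
  F[2-4] = +640.7098 N (tension)
  F[3-4] = -1137.4441 N (compression)
  F[3-5] = -436.9634 N (compression)
  F[4-5] = +1140.1969 N (tension)
  F[4-6] = +209.3420 N (tension)
  F[5-6] = -1075.0522 N (compression)
  Rx@0 = +1813.1500 N
  Ry@0 = +2169.0971 N
  Ry@6 = +1054.4729 N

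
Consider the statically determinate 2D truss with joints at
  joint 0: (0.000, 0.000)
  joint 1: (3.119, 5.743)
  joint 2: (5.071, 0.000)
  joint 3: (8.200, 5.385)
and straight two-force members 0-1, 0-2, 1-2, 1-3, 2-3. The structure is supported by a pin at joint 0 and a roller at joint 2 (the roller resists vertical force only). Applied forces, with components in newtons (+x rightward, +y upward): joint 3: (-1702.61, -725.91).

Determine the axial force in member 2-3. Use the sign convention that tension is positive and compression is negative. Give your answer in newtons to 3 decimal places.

-939.826

N=4 nodes, M=5 members, R=3 reactions → 2N=8, M+R=8
member 0 (0-1): L=6.5353, (cx,cy)=(0.4773,0.8788)
member 1 (0-2): L=5.0710, (cx,cy)=(1.0000,0.0000)
member 2 (1-2): L=6.0657, (cx,cy)=(0.3218,-0.9468)
member 3 (1-3): L=5.0936, (cx,cy)=(0.9975,-0.0703)
member 4 (2-3): L=6.2281, (cx,cy)=(0.5024,0.8646)
solve A·x = −loads:
  F[0-1] = -1547.7654 N (compression)
  F[0-2] = -963.9329 N (compression)
  F[1-2] = +1528.1071 N (tension)
  F[1-3] = -1233.4894 N (compression)
  F[2-3] = -939.8257 N (compression)
  Rx@0 = +1702.6100 N
  Ry@0 = +1360.1227 N
  Ry@2 = -634.2127 N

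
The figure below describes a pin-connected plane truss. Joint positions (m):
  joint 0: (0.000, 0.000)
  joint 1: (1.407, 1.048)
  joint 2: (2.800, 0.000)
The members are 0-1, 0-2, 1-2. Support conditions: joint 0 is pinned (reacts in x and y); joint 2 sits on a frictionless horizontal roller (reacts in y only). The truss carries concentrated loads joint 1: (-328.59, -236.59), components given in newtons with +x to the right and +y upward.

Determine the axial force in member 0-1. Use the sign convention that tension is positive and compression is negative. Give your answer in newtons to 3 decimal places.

-402.928

N=3 nodes, M=3 members, R=3 reactions → 2N=6, M+R=6
member 0 (0-1): L=1.7544, (cx,cy)=(0.8020,0.5974)
member 1 (0-2): L=2.8000, (cx,cy)=(1.0000,0.0000)
member 2 (1-2): L=1.7432, (cx,cy)=(0.7991,-0.6012)
solve A·x = −loads:
  F[0-1] = -402.9284 N (compression)
  F[0-2] = -5.4498 N (compression)
  F[1-2] = +6.8199 N (tension)
  Rx@0 = +328.5900 N
  Ry@0 = +240.6901 N
  Ry@2 = -4.1001 N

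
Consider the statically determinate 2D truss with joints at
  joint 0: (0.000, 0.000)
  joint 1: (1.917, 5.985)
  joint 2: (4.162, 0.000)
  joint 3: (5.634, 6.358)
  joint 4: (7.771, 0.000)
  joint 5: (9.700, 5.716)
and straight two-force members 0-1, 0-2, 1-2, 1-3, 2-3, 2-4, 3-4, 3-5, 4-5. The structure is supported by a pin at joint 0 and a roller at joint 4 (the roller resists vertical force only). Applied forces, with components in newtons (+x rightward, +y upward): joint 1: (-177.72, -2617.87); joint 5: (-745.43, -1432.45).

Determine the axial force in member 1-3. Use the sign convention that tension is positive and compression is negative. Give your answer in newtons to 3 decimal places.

N=6 nodes, M=9 members, R=3 reactions → 2N=12, M+R=12
member 0 (0-1): L=6.2845, (cx,cy)=(0.3050,0.9523)
member 1 (0-2): L=4.1620, (cx,cy)=(1.0000,0.0000)
member 2 (1-2): L=6.3922, (cx,cy)=(0.3512,-0.9363)
member 3 (1-3): L=3.7357, (cx,cy)=(0.9950,0.0998)
member 4 (2-3): L=6.5262, (cx,cy)=(0.2256,0.9742)
member 5 (2-4): L=3.6090, (cx,cy)=(1.0000,0.0000)
member 6 (3-4): L=6.7075, (cx,cy)=(0.3186,-0.9479)
member 7 (3-5): L=4.1164, (cx,cy)=(0.9878,-0.1560)
member 8 (4-5): L=6.0327, (cx,cy)=(0.3198,0.9475)
solve A·x = −loads:
  F[0-1] = -2416.8643 N (compression)
  F[0-2] = -185.9205 N (compression)
  F[1-2] = -383.2445 N (compression)
  F[1-3] = -427.0446 N (compression)
  F[2-3] = +368.3221 N (tension)
  F[2-4] = -403.5958 N (compression)
  F[3-4] = -292.1363 N (compression)
  F[3-5] = -251.8422 N (compression)
  F[4-5] = -1553.2752 N (compression)
  Rx@0 = +923.1500 N
  Ry@0 = +2301.6789 N
  Ry@4 = +1748.6411 N

-427.045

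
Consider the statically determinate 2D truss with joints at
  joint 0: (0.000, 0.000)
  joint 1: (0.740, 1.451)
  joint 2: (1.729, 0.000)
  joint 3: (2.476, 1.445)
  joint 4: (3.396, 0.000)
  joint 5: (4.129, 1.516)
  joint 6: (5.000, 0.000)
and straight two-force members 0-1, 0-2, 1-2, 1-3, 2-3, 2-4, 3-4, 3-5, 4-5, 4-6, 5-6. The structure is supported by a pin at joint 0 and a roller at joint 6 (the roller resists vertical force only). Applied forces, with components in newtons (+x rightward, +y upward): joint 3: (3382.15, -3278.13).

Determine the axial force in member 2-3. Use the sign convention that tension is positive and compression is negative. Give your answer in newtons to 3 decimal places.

N=7 nodes, M=11 members, R=3 reactions → 2N=14, M+R=14
member 0 (0-1): L=1.6288, (cx,cy)=(0.4543,0.8908)
member 1 (0-2): L=1.7290, (cx,cy)=(1.0000,0.0000)
member 2 (1-2): L=1.7560, (cx,cy)=(0.5632,-0.8263)
member 3 (1-3): L=1.7360, (cx,cy)=(1.0000,-0.0035)
member 4 (2-3): L=1.6267, (cx,cy)=(0.4592,0.8883)
member 5 (2-4): L=1.6670, (cx,cy)=(1.0000,0.0000)
member 6 (3-4): L=1.7130, (cx,cy)=(0.5371,-0.8435)
member 7 (3-5): L=1.6545, (cx,cy)=(0.9991,0.0429)
member 8 (4-5): L=1.6839, (cx,cy)=(0.4353,0.9003)
member 9 (4-6): L=1.6040, (cx,cy)=(1.0000,0.0000)
member 10 (5-6): L=1.7484, (cx,cy)=(0.4982,-0.8671)
solve A·x = −loads:
  F[0-1] = -760.3613 N (compression)
  F[0-2] = +3727.5983 N (tension)
  F[1-2] = +823.1215 N (tension)
  F[1-3] = -809.0459 N (compression)
  F[2-3] = -765.6631 N (compression)
  F[2-4] = +4542.8006 N (tension)
  F[3-4] = -3226.2455 N (compression)
  F[3-5] = -2812.6901 N (compression)
  F[4-5] = +3022.8934 N (tension)
  F[4-6] = +1494.2426 N (tension)
  F[5-6] = -2999.4620 N (compression)
  Rx@0 = -3382.1500 N
  Ry@0 = +677.3587 N
  Ry@6 = +2600.7713 N

-765.663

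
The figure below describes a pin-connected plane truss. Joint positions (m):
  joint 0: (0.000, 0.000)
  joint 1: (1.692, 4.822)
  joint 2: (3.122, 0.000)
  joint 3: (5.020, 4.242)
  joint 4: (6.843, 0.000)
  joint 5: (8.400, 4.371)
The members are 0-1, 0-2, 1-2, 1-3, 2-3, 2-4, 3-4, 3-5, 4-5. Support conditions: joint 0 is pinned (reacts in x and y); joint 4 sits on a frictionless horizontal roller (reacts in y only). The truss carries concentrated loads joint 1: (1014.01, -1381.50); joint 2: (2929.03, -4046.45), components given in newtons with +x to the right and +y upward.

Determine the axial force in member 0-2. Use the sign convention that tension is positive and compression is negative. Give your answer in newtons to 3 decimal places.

4829.289

N=6 nodes, M=9 members, R=3 reactions → 2N=12, M+R=12
member 0 (0-1): L=5.1102, (cx,cy)=(0.3311,0.9436)
member 1 (0-2): L=3.1220, (cx,cy)=(1.0000,0.0000)
member 2 (1-2): L=5.0296, (cx,cy)=(0.2843,-0.9587)
member 3 (1-3): L=3.3782, (cx,cy)=(0.9852,-0.1717)
member 4 (2-3): L=4.6473, (cx,cy)=(0.4084,0.9128)
member 5 (2-4): L=3.7210, (cx,cy)=(1.0000,0.0000)
member 6 (3-4): L=4.6171, (cx,cy)=(0.3948,-0.9188)
member 7 (3-5): L=3.3825, (cx,cy)=(0.9993,0.0381)
member 8 (4-5): L=4.6400, (cx,cy)=(0.3356,0.9420)
solve A·x = −loads:
  F[0-1] = -2676.6800 N (compression)
  F[0-2] = +4829.2886 N (tension)
  F[1-2] = +1622.7589 N (tension)
  F[1-3] = -2397.2358 N (compression)
  F[2-3] = +2728.6047 N (tension)
  F[2-4] = +1247.2407 N (tension)
  F[3-4] = -3158.8990 N (compression)
  F[3-5] = +0.0000 N (tension)
  F[4-5] = -0.0000 N (compression)
  Rx@0 = -3943.0400 N
  Ry@0 = +2525.7037 N
  Ry@4 = +2902.2463 N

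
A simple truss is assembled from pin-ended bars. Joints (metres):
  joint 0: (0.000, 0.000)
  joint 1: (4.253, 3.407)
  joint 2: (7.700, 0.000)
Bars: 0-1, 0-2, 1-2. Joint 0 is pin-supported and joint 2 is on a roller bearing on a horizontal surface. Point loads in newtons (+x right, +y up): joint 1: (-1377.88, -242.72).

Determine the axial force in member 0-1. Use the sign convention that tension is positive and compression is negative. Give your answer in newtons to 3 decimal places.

-1148.933

N=3 nodes, M=3 members, R=3 reactions → 2N=6, M+R=6
member 0 (0-1): L=5.4494, (cx,cy)=(0.7805,0.6252)
member 1 (0-2): L=7.7000, (cx,cy)=(1.0000,0.0000)
member 2 (1-2): L=4.8466, (cx,cy)=(0.7112,-0.7030)
solve A·x = −loads:
  F[0-1] = -1148.9327 N (compression)
  F[0-2] = -481.1876 N (compression)
  F[1-2] = +676.5652 N (tension)
  Rx@0 = +1377.8800 N
  Ry@0 = +718.3238 N
  Ry@2 = -475.6038 N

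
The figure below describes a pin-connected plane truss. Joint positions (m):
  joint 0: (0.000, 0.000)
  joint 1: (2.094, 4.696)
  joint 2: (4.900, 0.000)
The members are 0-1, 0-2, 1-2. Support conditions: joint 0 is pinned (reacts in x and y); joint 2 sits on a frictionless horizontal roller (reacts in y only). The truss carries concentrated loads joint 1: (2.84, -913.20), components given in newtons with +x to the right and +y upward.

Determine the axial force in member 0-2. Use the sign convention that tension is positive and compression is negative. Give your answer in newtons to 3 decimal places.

234.814

N=3 nodes, M=3 members, R=3 reactions → 2N=6, M+R=6
member 0 (0-1): L=5.1417, (cx,cy)=(0.4073,0.9133)
member 1 (0-2): L=4.9000, (cx,cy)=(1.0000,0.0000)
member 2 (1-2): L=5.4705, (cx,cy)=(0.5129,-0.8584)
solve A·x = −loads:
  F[0-1] = -569.6017 N (compression)
  F[0-2] = +234.8143 N (tension)
  F[1-2] = -457.7850 N (compression)
  Rx@0 = -2.8400 N
  Ry@0 = +520.2250 N
  Ry@2 = +392.9750 N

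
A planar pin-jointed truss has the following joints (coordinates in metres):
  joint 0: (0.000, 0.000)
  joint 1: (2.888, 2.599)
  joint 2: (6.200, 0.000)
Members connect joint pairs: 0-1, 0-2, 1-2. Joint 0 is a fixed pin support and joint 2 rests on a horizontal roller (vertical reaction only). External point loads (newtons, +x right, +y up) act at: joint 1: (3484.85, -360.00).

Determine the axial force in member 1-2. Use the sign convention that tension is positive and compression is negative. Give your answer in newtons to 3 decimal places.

-2637.963

N=3 nodes, M=3 members, R=3 reactions → 2N=6, M+R=6
member 0 (0-1): L=3.8853, (cx,cy)=(0.7433,0.6689)
member 1 (0-2): L=6.2000, (cx,cy)=(1.0000,0.0000)
member 2 (1-2): L=4.2100, (cx,cy)=(0.7867,-0.6173)
solve A·x = −loads:
  F[0-1] = +1896.3195 N (tension)
  F[0-2] = +2075.2782 N (tension)
  F[1-2] = -2637.9627 N (compression)
  Rx@0 = -3484.8500 N
  Ry@0 = -1268.5170 N
  Ry@2 = +1628.5170 N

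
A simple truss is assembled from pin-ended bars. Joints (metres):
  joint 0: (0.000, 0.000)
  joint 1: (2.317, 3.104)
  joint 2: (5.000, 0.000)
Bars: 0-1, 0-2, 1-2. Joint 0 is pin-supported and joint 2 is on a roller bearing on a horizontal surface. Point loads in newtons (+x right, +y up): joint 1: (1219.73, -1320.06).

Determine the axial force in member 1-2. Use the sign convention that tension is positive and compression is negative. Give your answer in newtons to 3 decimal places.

N=3 nodes, M=3 members, R=3 reactions → 2N=6, M+R=6
member 0 (0-1): L=3.8734, (cx,cy)=(0.5982,0.8014)
member 1 (0-2): L=5.0000, (cx,cy)=(1.0000,0.0000)
member 2 (1-2): L=4.1028, (cx,cy)=(0.6539,-0.7565)
solve A·x = −loads:
  F[0-1] = +60.9765 N (tension)
  F[0-2] = +1183.2550 N (tension)
  F[1-2] = -1809.4325 N (compression)
  Rx@0 = -1219.7300 N
  Ry@0 = -48.8642 N
  Ry@2 = +1368.9242 N

-1809.432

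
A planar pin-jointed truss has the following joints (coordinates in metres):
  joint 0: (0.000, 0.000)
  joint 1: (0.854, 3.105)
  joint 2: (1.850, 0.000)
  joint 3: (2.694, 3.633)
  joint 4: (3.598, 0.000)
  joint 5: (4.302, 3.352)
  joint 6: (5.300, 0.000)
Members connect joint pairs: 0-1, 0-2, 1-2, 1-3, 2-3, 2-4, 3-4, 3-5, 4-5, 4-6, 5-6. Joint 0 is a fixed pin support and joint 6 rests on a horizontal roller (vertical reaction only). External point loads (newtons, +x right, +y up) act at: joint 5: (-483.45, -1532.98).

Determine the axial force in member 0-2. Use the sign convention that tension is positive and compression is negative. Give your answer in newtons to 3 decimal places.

-319.960

N=7 nodes, M=11 members, R=3 reactions → 2N=14, M+R=14
member 0 (0-1): L=3.2203, (cx,cy)=(0.2652,0.9642)
member 1 (0-2): L=1.8500, (cx,cy)=(1.0000,0.0000)
member 2 (1-2): L=3.2608, (cx,cy)=(0.3054,-0.9522)
member 3 (1-3): L=1.9143, (cx,cy)=(0.9612,0.2758)
member 4 (2-3): L=3.7297, (cx,cy)=(0.2263,0.9741)
member 5 (2-4): L=1.7480, (cx,cy)=(1.0000,0.0000)
member 6 (3-4): L=3.7438, (cx,cy)=(0.2415,-0.9704)
member 7 (3-5): L=1.6324, (cx,cy)=(0.9851,-0.1721)
member 8 (4-5): L=3.4251, (cx,cy)=(0.2055,0.9786)
member 9 (4-6): L=1.7020, (cx,cy)=(1.0000,0.0000)
member 10 (5-6): L=3.4974, (cx,cy)=(0.2854,-0.9584)
solve A·x = −loads:
  F[0-1] = -616.4957 N (compression)
  F[0-2] = -319.9599 N (compression)
  F[1-2] = +526.5211 N (tension)
  F[1-3] = -337.4009 N (compression)
  F[2-3] = -514.7102 N (compression)
  F[2-4] = -42.6645 N (compression)
  F[3-4] = +723.3799 N (tension)
  F[3-5] = -624.7847 N (compression)
  F[4-5] = -717.2894 N (compression)
  F[4-6] = +279.4393 N (tension)
  F[5-6] = -979.2736 N (compression)
  Rx@0 = +483.4500 N
  Ry@0 = +594.4223 N
  Ry@6 = +938.5577 N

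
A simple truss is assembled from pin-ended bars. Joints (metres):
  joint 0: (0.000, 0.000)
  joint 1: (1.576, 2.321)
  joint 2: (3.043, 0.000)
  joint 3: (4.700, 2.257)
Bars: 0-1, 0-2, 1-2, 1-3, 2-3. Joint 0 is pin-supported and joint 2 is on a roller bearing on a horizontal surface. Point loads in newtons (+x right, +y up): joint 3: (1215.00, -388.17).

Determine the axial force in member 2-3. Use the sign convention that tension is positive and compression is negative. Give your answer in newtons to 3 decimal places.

-443.992

N=4 nodes, M=5 members, R=3 reactions → 2N=8, M+R=8
member 0 (0-1): L=2.8055, (cx,cy)=(0.5618,0.8273)
member 1 (0-2): L=3.0430, (cx,cy)=(1.0000,0.0000)
member 2 (1-2): L=2.7457, (cx,cy)=(0.5343,-0.8453)
member 3 (1-3): L=3.1247, (cx,cy)=(0.9998,-0.0205)
member 4 (2-3): L=2.7999, (cx,cy)=(0.5918,0.8061)
solve A·x = −loads:
  F[0-1] = +1344.7748 N (tension)
  F[0-2] = +459.5671 N (tension)
  F[1-2] = -1351.9488 N (compression)
  F[1-3] = +1478.0631 N (tension)
  F[2-3] = -443.9917 N (compression)
  Rx@0 = -1215.0000 N
  Ry@0 = -1112.5379 N
  Ry@2 = +1500.7079 N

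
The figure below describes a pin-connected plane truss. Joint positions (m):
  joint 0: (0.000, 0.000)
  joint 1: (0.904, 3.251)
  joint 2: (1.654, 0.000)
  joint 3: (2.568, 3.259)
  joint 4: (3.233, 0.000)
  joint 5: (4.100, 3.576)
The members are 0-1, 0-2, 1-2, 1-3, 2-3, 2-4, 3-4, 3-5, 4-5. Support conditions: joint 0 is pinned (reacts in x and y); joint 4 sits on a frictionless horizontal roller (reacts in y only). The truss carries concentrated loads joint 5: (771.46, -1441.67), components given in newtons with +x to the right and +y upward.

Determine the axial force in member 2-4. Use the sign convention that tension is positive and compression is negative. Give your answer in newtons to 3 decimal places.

-205.564

N=6 nodes, M=9 members, R=3 reactions → 2N=12, M+R=12
member 0 (0-1): L=3.3743, (cx,cy)=(0.2679,0.9634)
member 1 (0-2): L=1.6540, (cx,cy)=(1.0000,0.0000)
member 2 (1-2): L=3.3364, (cx,cy)=(0.2248,-0.9744)
member 3 (1-3): L=1.6640, (cx,cy)=(1.0000,0.0048)
member 4 (2-3): L=3.3847, (cx,cy)=(0.2700,0.9629)
member 5 (2-4): L=1.5790, (cx,cy)=(1.0000,0.0000)
member 6 (3-4): L=3.3262, (cx,cy)=(0.1999,-0.9798)
member 7 (3-5): L=1.5645, (cx,cy)=(0.9793,0.2026)
member 8 (4-5): L=3.6796, (cx,cy)=(0.2356,0.9718)
solve A·x = −loads:
  F[0-1] = +1286.9665 N (tension)
  F[0-2] = +426.6769 N (tension)
  F[1-2] = -1269.3809 N (compression)
  F[1-3] = +630.1394 N (tension)
  F[2-3] = +1284.6158 N (tension)
  F[2-4] = -205.5638 N (compression)
  F[3-4] = -1016.2341 N (compression)
  F[3-5] = +1205.2007 N (tension)
  F[4-5] = -1734.7178 N (compression)
  Rx@0 = -771.4600 N
  Ry@0 = -1239.9223 N
  Ry@4 = +2681.5923 N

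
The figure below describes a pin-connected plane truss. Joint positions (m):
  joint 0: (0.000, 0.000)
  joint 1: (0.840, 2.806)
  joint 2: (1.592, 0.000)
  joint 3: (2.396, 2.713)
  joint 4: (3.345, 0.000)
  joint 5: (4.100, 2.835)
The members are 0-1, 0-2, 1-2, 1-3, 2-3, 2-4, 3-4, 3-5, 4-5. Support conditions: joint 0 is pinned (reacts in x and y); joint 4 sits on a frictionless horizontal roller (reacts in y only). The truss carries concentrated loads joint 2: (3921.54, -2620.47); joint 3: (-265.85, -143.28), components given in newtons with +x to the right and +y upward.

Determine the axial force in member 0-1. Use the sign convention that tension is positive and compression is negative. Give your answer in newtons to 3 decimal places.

N=6 nodes, M=9 members, R=3 reactions → 2N=12, M+R=12
member 0 (0-1): L=2.9290, (cx,cy)=(0.2868,0.9580)
member 1 (0-2): L=1.5920, (cx,cy)=(1.0000,0.0000)
member 2 (1-2): L=2.9050, (cx,cy)=(0.2589,-0.9659)
member 3 (1-3): L=1.5588, (cx,cy)=(0.9982,-0.0597)
member 4 (2-3): L=2.8296, (cx,cy)=(0.2841,0.9588)
member 5 (2-4): L=1.7530, (cx,cy)=(1.0000,0.0000)
member 6 (3-4): L=2.8742, (cx,cy)=(0.3302,-0.9439)
member 7 (3-5): L=1.7084, (cx,cy)=(0.9974,0.0714)
member 8 (4-5): L=2.9338, (cx,cy)=(0.2573,0.9663)
solve A·x = −loads:
  F[0-1] = -1701.0197 N (compression)
  F[0-2] = +4143.5153 N (tension)
  F[1-2] = +1745.2141 N (tension)
  F[1-3] = -941.2721 N (compression)
  F[2-3] = +974.9255 N (tension)
  F[2-4] = +396.7335 N (tension)
  F[3-4] = -1201.5675 N (compression)
  F[3-5] = +0.0000 N (tension)
  F[4-5] = -0.0000 N (compression)
  Rx@0 = -3655.6900 N
  Ry@0 = +1629.5688 N
  Ry@4 = +1134.1812 N

-1701.020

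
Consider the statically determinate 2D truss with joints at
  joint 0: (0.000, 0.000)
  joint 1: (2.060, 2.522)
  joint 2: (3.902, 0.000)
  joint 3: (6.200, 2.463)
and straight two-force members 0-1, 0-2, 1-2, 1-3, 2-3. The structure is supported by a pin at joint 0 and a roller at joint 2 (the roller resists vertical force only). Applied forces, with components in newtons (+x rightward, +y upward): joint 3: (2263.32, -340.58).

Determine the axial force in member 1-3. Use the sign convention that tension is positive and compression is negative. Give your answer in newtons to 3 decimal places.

2547.474

N=4 nodes, M=5 members, R=3 reactions → 2N=8, M+R=8
member 0 (0-1): L=3.2564, (cx,cy)=(0.6326,0.7745)
member 1 (0-2): L=3.9020, (cx,cy)=(1.0000,0.0000)
member 2 (1-2): L=3.1231, (cx,cy)=(0.5898,-0.8075)
member 3 (1-3): L=4.1404, (cx,cy)=(0.9999,-0.0142)
member 4 (2-3): L=3.3686, (cx,cy)=(0.6822,0.7312)
solve A·x = −loads:
  F[0-1] = +2103.6369 N (tension)
  F[0-2] = +932.5548 N (tension)
  F[1-2] = -2062.4511 N (compression)
  F[1-3] = +2547.4737 N (tension)
  F[2-3] = -416.1516 N (compression)
  Rx@0 = -2263.3200 N
  Ry@0 = -1629.2183 N
  Ry@2 = +1969.7983 N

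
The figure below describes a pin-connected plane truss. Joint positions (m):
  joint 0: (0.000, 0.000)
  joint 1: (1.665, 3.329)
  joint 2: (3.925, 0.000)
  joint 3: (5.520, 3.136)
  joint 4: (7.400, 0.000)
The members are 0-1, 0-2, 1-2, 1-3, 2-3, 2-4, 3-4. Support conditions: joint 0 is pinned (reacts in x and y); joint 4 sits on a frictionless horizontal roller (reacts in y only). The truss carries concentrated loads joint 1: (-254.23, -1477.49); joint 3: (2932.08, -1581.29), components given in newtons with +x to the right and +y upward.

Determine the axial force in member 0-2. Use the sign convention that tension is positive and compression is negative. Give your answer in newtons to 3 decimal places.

2887.207

N=5 nodes, M=7 members, R=3 reactions → 2N=10, M+R=10
member 0 (0-1): L=3.7222, (cx,cy)=(0.4473,0.8944)
member 1 (0-2): L=3.9250, (cx,cy)=(1.0000,0.0000)
member 2 (1-2): L=4.0237, (cx,cy)=(0.5617,-0.8274)
member 3 (1-3): L=3.8598, (cx,cy)=(0.9987,-0.0500)
member 4 (2-3): L=3.5183, (cx,cy)=(0.4533,0.8913)
member 5 (2-4): L=3.4750, (cx,cy)=(1.0000,0.0000)
member 6 (3-4): L=3.6564, (cx,cy)=(0.5142,-0.8577)
solve A·x = −loads:
  F[0-1] = -468.0249 N (compression)
  F[0-2] = +2887.2074 N (tension)
  F[1-2] = -1327.7025 N (compression)
  F[1-3] = +791.6037 N (tension)
  F[2-3] = +1232.3998 N (tension)
  F[2-4] = +1582.7675 N (tension)
  F[3-4] = -3078.2724 N (compression)
  Rx@0 = -2677.8500 N
  Ry@0 = +418.5891 N
  Ry@4 = +2640.1909 N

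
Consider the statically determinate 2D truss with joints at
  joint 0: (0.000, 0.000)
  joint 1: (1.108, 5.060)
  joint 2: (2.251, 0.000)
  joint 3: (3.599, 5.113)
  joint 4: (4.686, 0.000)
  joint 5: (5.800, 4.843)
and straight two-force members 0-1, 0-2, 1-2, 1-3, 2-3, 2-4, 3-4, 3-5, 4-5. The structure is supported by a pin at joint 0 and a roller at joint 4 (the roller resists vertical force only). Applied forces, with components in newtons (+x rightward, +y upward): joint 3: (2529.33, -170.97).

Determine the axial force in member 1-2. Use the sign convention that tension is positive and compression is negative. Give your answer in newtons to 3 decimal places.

-2762.416

N=6 nodes, M=9 members, R=3 reactions → 2N=12, M+R=12
member 0 (0-1): L=5.1799, (cx,cy)=(0.2139,0.9769)
member 1 (0-2): L=2.2510, (cx,cy)=(1.0000,0.0000)
member 2 (1-2): L=5.1875, (cx,cy)=(0.2203,-0.9754)
member 3 (1-3): L=2.4916, (cx,cy)=(0.9998,0.0213)
member 4 (2-3): L=5.2877, (cx,cy)=(0.2549,0.9670)
member 5 (2-4): L=2.4350, (cx,cy)=(1.0000,0.0000)
member 6 (3-4): L=5.2273, (cx,cy)=(0.2079,-0.9781)
member 7 (3-5): L=2.2175, (cx,cy)=(0.9926,-0.1218)
member 8 (4-5): L=4.9695, (cx,cy)=(0.2242,0.9746)
solve A·x = −loads:
  F[0-1] = +2784.5999 N (tension)
  F[0-2] = +1933.6926 N (tension)
  F[1-2] = -2762.4161 N (compression)
  F[1-3] = +1204.5747 N (tension)
  F[2-3] = +2786.5970 N (tension)
  F[2-4] = +614.6385 N (tension)
  F[3-4] = -2955.7320 N (compression)
  F[3-5] = +0.0000 N (tension)
  F[4-5] = -0.0000 N (compression)
  Rx@0 = -2529.3300 N
  Ry@0 = -2720.1494 N
  Ry@4 = +2891.1194 N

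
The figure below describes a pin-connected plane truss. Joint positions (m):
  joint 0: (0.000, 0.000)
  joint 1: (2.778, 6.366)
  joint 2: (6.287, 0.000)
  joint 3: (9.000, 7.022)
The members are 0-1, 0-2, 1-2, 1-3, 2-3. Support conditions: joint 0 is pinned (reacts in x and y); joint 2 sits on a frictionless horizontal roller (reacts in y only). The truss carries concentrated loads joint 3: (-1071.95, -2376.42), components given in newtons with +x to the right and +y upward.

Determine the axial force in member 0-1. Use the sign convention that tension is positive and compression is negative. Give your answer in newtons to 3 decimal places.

-187.428

N=4 nodes, M=5 members, R=3 reactions → 2N=8, M+R=8
member 0 (0-1): L=6.9457, (cx,cy)=(0.4000,0.9165)
member 1 (0-2): L=6.2870, (cx,cy)=(1.0000,0.0000)
member 2 (1-2): L=7.2690, (cx,cy)=(0.4827,-0.8758)
member 3 (1-3): L=6.2565, (cx,cy)=(0.9945,0.1049)
member 4 (2-3): L=7.5279, (cx,cy)=(0.3604,0.9328)
solve A·x = −loads:
  F[0-1] = -187.4278 N (compression)
  F[0-2] = -996.9868 N (compression)
  F[1-2] = +176.8499 N (tension)
  F[1-3] = -161.2229 N (compression)
  F[2-3] = -2529.4974 N (compression)
  Rx@0 = +1071.9500 N
  Ry@0 = +171.7839 N
  Ry@2 = +2204.6361 N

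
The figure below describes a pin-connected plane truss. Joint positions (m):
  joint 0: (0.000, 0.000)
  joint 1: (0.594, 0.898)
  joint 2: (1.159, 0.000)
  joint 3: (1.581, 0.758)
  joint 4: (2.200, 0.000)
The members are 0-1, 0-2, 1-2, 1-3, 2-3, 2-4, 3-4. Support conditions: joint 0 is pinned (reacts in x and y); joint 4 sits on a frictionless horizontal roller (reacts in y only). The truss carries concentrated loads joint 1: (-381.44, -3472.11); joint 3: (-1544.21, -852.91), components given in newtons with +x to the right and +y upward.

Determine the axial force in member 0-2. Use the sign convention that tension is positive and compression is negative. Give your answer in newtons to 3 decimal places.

364.601

N=5 nodes, M=7 members, R=3 reactions → 2N=10, M+R=10
member 0 (0-1): L=1.0767, (cx,cy)=(0.5517,0.8340)
member 1 (0-2): L=1.1590, (cx,cy)=(1.0000,0.0000)
member 2 (1-2): L=1.0610, (cx,cy)=(0.5325,-0.8464)
member 3 (1-3): L=0.9969, (cx,cy)=(0.9901,-0.1404)
member 4 (2-3): L=0.8676, (cx,cy)=(0.4864,0.8737)
member 5 (2-4): L=1.0410, (cx,cy)=(1.0000,0.0000)
member 6 (3-4): L=0.9786, (cx,cy)=(0.6325,-0.7745)
solve A·x = −loads:
  F[0-1] = -4151.2918 N (compression)
  F[0-2] = +364.6007 N (tension)
  F[1-2] = +338.5906 N (tension)
  F[1-3] = -2110.0348 N (compression)
  F[2-3] = -328.0049 N (compression)
  F[2-4] = +704.4632 N (tension)
  F[3-4] = -1113.7509 N (compression)
  Rx@0 = +1925.6500 N
  Ry@0 = +3462.3656 N
  Ry@4 = +862.6544 N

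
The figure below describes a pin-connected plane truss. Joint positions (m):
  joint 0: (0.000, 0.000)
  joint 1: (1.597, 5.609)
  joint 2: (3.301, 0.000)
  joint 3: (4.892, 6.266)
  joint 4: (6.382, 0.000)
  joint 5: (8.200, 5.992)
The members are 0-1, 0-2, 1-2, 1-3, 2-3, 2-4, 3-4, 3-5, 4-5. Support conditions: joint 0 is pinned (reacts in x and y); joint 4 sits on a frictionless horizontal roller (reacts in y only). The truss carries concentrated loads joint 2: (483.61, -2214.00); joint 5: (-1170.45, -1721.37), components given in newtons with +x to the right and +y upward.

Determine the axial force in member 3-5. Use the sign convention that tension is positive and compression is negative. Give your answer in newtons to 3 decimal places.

-634.454

N=6 nodes, M=9 members, R=3 reactions → 2N=12, M+R=12
member 0 (0-1): L=5.8319, (cx,cy)=(0.2738,0.9618)
member 1 (0-2): L=3.3010, (cx,cy)=(1.0000,0.0000)
member 2 (1-2): L=5.8621, (cx,cy)=(0.2907,-0.9568)
member 3 (1-3): L=3.3599, (cx,cy)=(0.9807,0.1955)
member 4 (2-3): L=6.4648, (cx,cy)=(0.2461,0.9692)
member 5 (2-4): L=3.0810, (cx,cy)=(1.0000,0.0000)
member 6 (3-4): L=6.4407, (cx,cy)=(0.2313,-0.9729)
member 7 (3-5): L=3.3193, (cx,cy)=(0.9966,-0.0825)
member 8 (4-5): L=6.2617, (cx,cy)=(0.2903,0.9569)
solve A·x = −loads:
  F[0-1] = -1744.0740 N (compression)
  F[0-2] = -209.2467 N (compression)
  F[1-2] = +1559.1356 N (tension)
  F[1-3] = -949.1252 N (compression)
  F[2-3] = +745.1034 N (tension)
  F[2-4] = -423.0182 N (compression)
  F[3-4] = -497.7213 N (compression)
  F[3-5] = -634.4539 N (compression)
  F[4-5] = -1853.5854 N (compression)
  Rx@0 = +686.8400 N
  Ry@0 = +1677.4083 N
  Ry@4 = +2257.9617 N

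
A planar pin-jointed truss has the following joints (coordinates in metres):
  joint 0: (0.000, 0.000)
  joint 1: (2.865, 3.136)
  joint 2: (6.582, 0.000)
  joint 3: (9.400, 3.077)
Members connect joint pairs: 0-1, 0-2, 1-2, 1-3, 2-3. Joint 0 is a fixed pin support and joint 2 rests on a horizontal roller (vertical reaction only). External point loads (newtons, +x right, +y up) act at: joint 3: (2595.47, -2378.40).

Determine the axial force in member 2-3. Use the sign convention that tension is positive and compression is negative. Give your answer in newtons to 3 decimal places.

N=4 nodes, M=5 members, R=3 reactions → 2N=8, M+R=8
member 0 (0-1): L=4.2477, (cx,cy)=(0.6745,0.7383)
member 1 (0-2): L=6.5820, (cx,cy)=(1.0000,0.0000)
member 2 (1-2): L=4.8632, (cx,cy)=(0.7643,-0.6448)
member 3 (1-3): L=6.5353, (cx,cy)=(1.0000,-0.0090)
member 4 (2-3): L=4.1724, (cx,cy)=(0.6754,0.7375)
solve A·x = −loads:
  F[0-1] = +3022.7154 N (tension)
  F[0-2] = +556.6876 N (tension)
  F[1-2] = -3527.0127 N (compression)
  F[1-3] = +4734.7193 N (tension)
  F[2-3] = -3167.1513 N (compression)
  Rx@0 = -2595.4700 N
  Ry@0 = -2231.6306 N
  Ry@2 = +4610.0306 N

-3167.151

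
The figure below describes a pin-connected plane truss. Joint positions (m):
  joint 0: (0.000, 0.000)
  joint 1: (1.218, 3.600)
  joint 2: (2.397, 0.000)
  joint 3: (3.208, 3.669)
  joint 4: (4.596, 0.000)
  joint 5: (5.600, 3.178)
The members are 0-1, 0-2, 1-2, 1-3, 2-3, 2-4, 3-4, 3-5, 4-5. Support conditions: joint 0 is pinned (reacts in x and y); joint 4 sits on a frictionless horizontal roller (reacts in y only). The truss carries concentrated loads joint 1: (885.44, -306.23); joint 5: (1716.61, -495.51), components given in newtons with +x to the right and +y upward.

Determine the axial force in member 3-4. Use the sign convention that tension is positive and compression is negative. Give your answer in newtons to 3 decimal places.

N=6 nodes, M=9 members, R=3 reactions → 2N=12, M+R=12
member 0 (0-1): L=3.8005, (cx,cy)=(0.3205,0.9473)
member 1 (0-2): L=2.3970, (cx,cy)=(1.0000,0.0000)
member 2 (1-2): L=3.7881, (cx,cy)=(0.3112,-0.9503)
member 3 (1-3): L=1.9912, (cx,cy)=(0.9994,0.0347)
member 4 (2-3): L=3.7576, (cx,cy)=(0.2158,0.9764)
member 5 (2-4): L=2.1990, (cx,cy)=(1.0000,0.0000)
member 6 (3-4): L=3.9228, (cx,cy)=(0.3538,-0.9353)
member 7 (3-5): L=2.4419, (cx,cy)=(0.9796,-0.2011)
member 8 (4-5): L=3.3328, (cx,cy)=(0.3012,0.9535)
solve A·x = −loads:
  F[0-1] = +1861.9225 N (tension)
  F[0-2] = +2005.3276 N (tension)
  F[1-2] = -2164.0813 N (compression)
  F[1-3] = +385.0496 N (tension)
  F[2-3] = +2106.2412 N (tension)
  F[2-4] = +877.1987 N (tension)
  F[3-4] = -2599.1657 N (compression)
  F[3-5] = +1795.7557 N (tension)
  F[4-5] = -140.9771 N (compression)
  Rx@0 = -2602.0500 N
  Ry@0 = -1763.7114 N
  Ry@4 = +2565.4514 N

-2599.166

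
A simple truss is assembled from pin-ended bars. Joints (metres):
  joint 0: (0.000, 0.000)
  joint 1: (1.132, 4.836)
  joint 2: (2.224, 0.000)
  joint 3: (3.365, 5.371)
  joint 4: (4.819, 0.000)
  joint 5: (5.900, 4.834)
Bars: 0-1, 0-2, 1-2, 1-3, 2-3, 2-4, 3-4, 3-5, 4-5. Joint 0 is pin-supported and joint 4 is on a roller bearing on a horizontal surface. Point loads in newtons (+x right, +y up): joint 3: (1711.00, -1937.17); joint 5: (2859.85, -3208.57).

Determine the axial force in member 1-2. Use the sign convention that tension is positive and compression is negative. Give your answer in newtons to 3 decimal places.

N=6 nodes, M=9 members, R=3 reactions → 2N=12, M+R=12
member 0 (0-1): L=4.9667, (cx,cy)=(0.2279,0.9737)
member 1 (0-2): L=2.2240, (cx,cy)=(1.0000,0.0000)
member 2 (1-2): L=4.9578, (cx,cy)=(0.2203,-0.9754)
member 3 (1-3): L=2.2962, (cx,cy)=(0.9725,0.2330)
member 4 (2-3): L=5.4909, (cx,cy)=(0.2078,0.9782)
member 5 (2-4): L=2.5950, (cx,cy)=(1.0000,0.0000)
member 6 (3-4): L=5.5643, (cx,cy)=(0.2613,-0.9653)
member 7 (3-5): L=2.5913, (cx,cy)=(0.9783,-0.2072)
member 8 (4-5): L=4.9534, (cx,cy)=(0.2182,0.9759)
solve A·x = −loads:
  F[0-1] = +5043.7498 N (tension)
  F[0-2] = +3421.2939 N (tension)
  F[1-2] = -4508.3869 N (compression)
  F[1-3] = +2203.2139 N (tension)
  F[2-3] = +4495.8027 N (tension)
  F[2-4] = +1494.0451 N (tension)
  F[3-4] = -7844.2483 N (compression)
  F[3-5] = +3491.3582 N (tension)
  F[4-5] = -2546.4139 N (compression)
  Rx@0 = -4570.8500 N
  Ry@0 = -4911.0012 N
  Ry@4 = +10056.7412 N

-4508.387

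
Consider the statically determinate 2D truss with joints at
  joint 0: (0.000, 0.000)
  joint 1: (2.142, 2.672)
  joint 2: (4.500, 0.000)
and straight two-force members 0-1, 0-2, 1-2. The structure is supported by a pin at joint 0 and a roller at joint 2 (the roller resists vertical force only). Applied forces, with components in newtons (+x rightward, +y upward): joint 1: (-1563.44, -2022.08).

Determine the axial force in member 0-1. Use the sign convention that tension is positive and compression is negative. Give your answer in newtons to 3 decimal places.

-2547.808

N=3 nodes, M=3 members, R=3 reactions → 2N=6, M+R=6
member 0 (0-1): L=3.4246, (cx,cy)=(0.6255,0.7802)
member 1 (0-2): L=4.5000, (cx,cy)=(1.0000,0.0000)
member 2 (1-2): L=3.5637, (cx,cy)=(0.6617,-0.7498)
solve A·x = −loads:
  F[0-1] = -2547.8078 N (compression)
  F[0-2] = +30.1582 N (tension)
  F[1-2] = -45.5784 N (compression)
  Rx@0 = +1563.4400 N
  Ry@0 = +1987.9058 N
  Ry@2 = +34.1742 N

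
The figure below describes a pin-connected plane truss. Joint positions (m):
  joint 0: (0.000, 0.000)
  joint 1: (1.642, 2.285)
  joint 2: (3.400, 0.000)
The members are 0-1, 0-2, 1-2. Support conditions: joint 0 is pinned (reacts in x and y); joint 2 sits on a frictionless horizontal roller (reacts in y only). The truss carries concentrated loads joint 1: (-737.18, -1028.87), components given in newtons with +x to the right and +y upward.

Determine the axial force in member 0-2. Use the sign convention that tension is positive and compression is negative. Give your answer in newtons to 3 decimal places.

N=3 nodes, M=3 members, R=3 reactions → 2N=6, M+R=6
member 0 (0-1): L=2.8138, (cx,cy)=(0.5836,0.8121)
member 1 (0-2): L=3.4000, (cx,cy)=(1.0000,0.0000)
member 2 (1-2): L=2.8830, (cx,cy)=(0.6098,-0.7926)
solve A·x = −loads:
  F[0-1] = -1265.1748 N (compression)
  F[0-2] = +1.1197 N (tension)
  F[1-2] = -1.8363 N (compression)
  Rx@0 = +737.1800 N
  Ry@0 = +1027.4146 N
  Ry@2 = +1.4554 N

1.120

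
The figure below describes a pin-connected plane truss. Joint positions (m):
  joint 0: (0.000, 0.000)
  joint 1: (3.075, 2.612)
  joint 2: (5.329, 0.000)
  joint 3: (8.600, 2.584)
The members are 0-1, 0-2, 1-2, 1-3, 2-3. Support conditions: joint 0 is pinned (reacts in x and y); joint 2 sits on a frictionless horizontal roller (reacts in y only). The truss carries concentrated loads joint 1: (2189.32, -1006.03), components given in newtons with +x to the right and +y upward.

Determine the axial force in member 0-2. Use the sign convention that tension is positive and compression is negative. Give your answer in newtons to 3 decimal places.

1426.960

N=4 nodes, M=5 members, R=3 reactions → 2N=8, M+R=8
member 0 (0-1): L=4.0346, (cx,cy)=(0.7622,0.6474)
member 1 (0-2): L=5.3290, (cx,cy)=(1.0000,0.0000)
member 2 (1-2): L=3.4501, (cx,cy)=(0.6533,-0.7571)
member 3 (1-3): L=5.5251, (cx,cy)=(1.0000,-0.0051)
member 4 (2-3): L=4.1685, (cx,cy)=(0.7847,0.6199)
solve A·x = −loads:
  F[0-1] = +1000.2713 N (tension)
  F[0-2] = +1426.9599 N (tension)
  F[1-2] = -2184.1737 N (compression)
  F[1-3] = +0.0000 N (tension)
  F[2-3] = -0.0000 N (compression)
  Rx@0 = -2189.3200 N
  Ry@0 = -647.5722 N
  Ry@2 = +1653.6022 N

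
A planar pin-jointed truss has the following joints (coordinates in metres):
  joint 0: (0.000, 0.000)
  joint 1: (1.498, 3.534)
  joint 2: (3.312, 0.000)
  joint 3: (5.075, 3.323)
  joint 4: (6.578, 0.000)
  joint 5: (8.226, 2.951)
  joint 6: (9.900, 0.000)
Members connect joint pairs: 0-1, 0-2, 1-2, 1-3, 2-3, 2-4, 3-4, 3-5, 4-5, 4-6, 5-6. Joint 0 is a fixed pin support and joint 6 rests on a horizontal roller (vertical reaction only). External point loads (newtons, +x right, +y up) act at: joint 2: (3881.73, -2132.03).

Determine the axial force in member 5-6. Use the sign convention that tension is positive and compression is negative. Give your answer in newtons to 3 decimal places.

N=7 nodes, M=11 members, R=3 reactions → 2N=14, M+R=14
member 0 (0-1): L=3.8384, (cx,cy)=(0.3903,0.9207)
member 1 (0-2): L=3.3120, (cx,cy)=(1.0000,0.0000)
member 2 (1-2): L=3.9724, (cx,cy)=(0.4567,-0.8896)
member 3 (1-3): L=3.5832, (cx,cy)=(0.9983,-0.0589)
member 4 (2-3): L=3.7617, (cx,cy)=(0.4687,0.8834)
member 5 (2-4): L=3.2660, (cx,cy)=(1.0000,0.0000)
member 6 (3-4): L=3.6471, (cx,cy)=(0.4121,-0.9111)
member 7 (3-5): L=3.1729, (cx,cy)=(0.9931,-0.1172)
member 8 (4-5): L=3.3800, (cx,cy)=(0.4876,0.8731)
member 9 (4-6): L=3.3220, (cx,cy)=(1.0000,0.0000)
member 10 (5-6): L=3.3927, (cx,cy)=(0.4934,-0.8698)
solve A·x = −loads:
  F[0-1] = -1540.9662 N (compression)
  F[0-2] = +4483.1211 N (tension)
  F[1-2] = +1685.6747 N (tension)
  F[1-3] = -1373.5445 N (compression)
  F[2-3] = +715.8679 N (tension)
  F[2-4] = +1035.6558 N (tension)
  F[3-4] = -685.2242 N (compression)
  F[3-5] = -758.5004 N (compression)
  F[4-5] = +715.0906 N (tension)
  F[4-6] = +404.6082 N (tension)
  F[5-6] = -820.0299 N (compression)
  Rx@0 = -3881.7300 N
  Ry@0 = +1418.7691 N
  Ry@6 = +713.2609 N

-820.030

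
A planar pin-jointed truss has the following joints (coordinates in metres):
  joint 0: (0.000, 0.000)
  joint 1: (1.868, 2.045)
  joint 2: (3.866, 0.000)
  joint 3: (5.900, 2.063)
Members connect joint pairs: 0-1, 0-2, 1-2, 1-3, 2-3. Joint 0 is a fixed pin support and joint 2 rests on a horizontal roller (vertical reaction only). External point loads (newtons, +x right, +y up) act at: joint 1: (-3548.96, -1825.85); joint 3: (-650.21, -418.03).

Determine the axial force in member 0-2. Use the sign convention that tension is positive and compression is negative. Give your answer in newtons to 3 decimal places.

N=4 nodes, M=5 members, R=3 reactions → 2N=8, M+R=8
member 0 (0-1): L=2.7697, (cx,cy)=(0.6744,0.7383)
member 1 (0-2): L=3.8660, (cx,cy)=(1.0000,0.0000)
member 2 (1-2): L=2.8590, (cx,cy)=(0.6988,-0.7153)
member 3 (1-3): L=4.0320, (cx,cy)=(1.0000,0.0045)
member 4 (2-3): L=2.8971, (cx,cy)=(0.7021,0.7121)
solve A·x = −loads:
  F[0-1] = -3992.6916 N (compression)
  F[0-2] = -1506.3710 N (compression)
  F[1-2] = +1567.2696 N (tension)
  F[1-3] = -239.1112 N (compression)
  F[2-3] = -585.5442 N (compression)
  Rx@0 = +4199.1700 N
  Ry@0 = +2947.9518 N
  Ry@2 = -704.0718 N

-1506.371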